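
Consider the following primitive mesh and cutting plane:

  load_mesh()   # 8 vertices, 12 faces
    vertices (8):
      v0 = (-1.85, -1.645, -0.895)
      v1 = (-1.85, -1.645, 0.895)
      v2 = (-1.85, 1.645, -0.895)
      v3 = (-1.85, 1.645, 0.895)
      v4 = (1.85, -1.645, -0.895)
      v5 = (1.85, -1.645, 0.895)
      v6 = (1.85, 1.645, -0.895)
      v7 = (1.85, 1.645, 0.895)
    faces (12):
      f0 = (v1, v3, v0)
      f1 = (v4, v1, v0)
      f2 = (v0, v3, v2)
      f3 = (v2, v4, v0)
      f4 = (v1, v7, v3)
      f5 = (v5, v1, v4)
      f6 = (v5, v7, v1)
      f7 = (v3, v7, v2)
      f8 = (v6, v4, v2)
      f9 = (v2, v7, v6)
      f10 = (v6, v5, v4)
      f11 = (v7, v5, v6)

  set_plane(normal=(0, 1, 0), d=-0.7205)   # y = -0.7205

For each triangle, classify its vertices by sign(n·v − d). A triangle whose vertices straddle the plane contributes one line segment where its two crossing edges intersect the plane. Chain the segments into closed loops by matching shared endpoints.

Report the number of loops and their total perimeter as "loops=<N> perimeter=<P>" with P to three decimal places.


loops=1 perimeter=10.980

Straddling triangles (8 of 12):
  (v1,v3,v0) [-+-] → (-1.85, -0.7205, 0.895)–(-1.85, -0.7205, -0.392005)  len=1.2870
  (v0,v3,v2) [-++] → (-1.85, -0.7205, -0.392005)–(-1.85, -0.7205, -0.895)  len=0.5030
  (v2,v4,v0) [+--] → (0.810289, -0.7205, -0.895)–(-1.85, -0.7205, -0.895)  len=2.6603
  (v1,v7,v3) [-++] → (-0.810289, -0.7205, 0.895)–(-1.85, -0.7205, 0.895)  len=1.0397
  (v5,v7,v1) [-+-] → (1.85, -0.7205, 0.895)–(-0.810289, -0.7205, 0.895)  len=2.6603
  (v6,v4,v2) [+-+] → (1.85, -0.7205, -0.895)–(0.810289, -0.7205, -0.895)  len=1.0397
  (v6,v5,v4) [+--] → (1.85, -0.7205, 0.392005)–(1.85, -0.7205, -0.895)  len=1.2870
  (v7,v5,v6) [+-+] → (1.85, -0.7205, 0.895)–(1.85, -0.7205, 0.392005)  len=0.5030

Chained into 1 loop(s):
  loop 1: 8 segments, perimeter = 10.9800
Total perimeter = 10.980


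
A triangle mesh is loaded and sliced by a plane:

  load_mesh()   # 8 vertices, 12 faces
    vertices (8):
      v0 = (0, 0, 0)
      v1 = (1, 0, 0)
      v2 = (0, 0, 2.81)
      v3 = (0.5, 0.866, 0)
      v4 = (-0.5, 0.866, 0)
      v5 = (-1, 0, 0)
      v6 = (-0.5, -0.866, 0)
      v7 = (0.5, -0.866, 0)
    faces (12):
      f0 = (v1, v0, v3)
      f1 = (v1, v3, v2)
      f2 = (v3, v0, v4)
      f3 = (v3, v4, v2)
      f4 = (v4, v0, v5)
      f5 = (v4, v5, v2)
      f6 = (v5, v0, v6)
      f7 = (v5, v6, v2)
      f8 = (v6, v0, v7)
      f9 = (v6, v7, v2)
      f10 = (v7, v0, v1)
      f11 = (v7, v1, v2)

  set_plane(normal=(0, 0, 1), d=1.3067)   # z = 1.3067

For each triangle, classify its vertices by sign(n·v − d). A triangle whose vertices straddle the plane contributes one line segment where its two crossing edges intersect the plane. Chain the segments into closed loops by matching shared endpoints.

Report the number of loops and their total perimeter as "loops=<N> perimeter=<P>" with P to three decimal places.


Straddling triangles (6 of 12):
  (v1,v3,v2) [--+] → (0.267491, 0.463295, 1.3067)–(0.534982, 0, 1.3067)  len=0.5350
  (v3,v4,v2) [--+] → (-0.267491, 0.463295, 1.3067)–(0.267491, 0.463295, 1.3067)  len=0.5350
  (v4,v5,v2) [--+] → (-0.534982, 0, 1.3067)–(-0.267491, 0.463295, 1.3067)  len=0.5350
  (v5,v6,v2) [--+] → (-0.267491, -0.463295, 1.3067)–(-0.534982, 0, 1.3067)  len=0.5350
  (v6,v7,v2) [--+] → (0.267491, -0.463295, 1.3067)–(-0.267491, -0.463295, 1.3067)  len=0.5350
  (v7,v1,v2) [--+] → (0.534982, 0, 1.3067)–(0.267491, -0.463295, 1.3067)  len=0.5350

Chained into 1 loop(s):
  loop 1: 6 segments, perimeter = 3.2098
Total perimeter = 3.210

loops=1 perimeter=3.210


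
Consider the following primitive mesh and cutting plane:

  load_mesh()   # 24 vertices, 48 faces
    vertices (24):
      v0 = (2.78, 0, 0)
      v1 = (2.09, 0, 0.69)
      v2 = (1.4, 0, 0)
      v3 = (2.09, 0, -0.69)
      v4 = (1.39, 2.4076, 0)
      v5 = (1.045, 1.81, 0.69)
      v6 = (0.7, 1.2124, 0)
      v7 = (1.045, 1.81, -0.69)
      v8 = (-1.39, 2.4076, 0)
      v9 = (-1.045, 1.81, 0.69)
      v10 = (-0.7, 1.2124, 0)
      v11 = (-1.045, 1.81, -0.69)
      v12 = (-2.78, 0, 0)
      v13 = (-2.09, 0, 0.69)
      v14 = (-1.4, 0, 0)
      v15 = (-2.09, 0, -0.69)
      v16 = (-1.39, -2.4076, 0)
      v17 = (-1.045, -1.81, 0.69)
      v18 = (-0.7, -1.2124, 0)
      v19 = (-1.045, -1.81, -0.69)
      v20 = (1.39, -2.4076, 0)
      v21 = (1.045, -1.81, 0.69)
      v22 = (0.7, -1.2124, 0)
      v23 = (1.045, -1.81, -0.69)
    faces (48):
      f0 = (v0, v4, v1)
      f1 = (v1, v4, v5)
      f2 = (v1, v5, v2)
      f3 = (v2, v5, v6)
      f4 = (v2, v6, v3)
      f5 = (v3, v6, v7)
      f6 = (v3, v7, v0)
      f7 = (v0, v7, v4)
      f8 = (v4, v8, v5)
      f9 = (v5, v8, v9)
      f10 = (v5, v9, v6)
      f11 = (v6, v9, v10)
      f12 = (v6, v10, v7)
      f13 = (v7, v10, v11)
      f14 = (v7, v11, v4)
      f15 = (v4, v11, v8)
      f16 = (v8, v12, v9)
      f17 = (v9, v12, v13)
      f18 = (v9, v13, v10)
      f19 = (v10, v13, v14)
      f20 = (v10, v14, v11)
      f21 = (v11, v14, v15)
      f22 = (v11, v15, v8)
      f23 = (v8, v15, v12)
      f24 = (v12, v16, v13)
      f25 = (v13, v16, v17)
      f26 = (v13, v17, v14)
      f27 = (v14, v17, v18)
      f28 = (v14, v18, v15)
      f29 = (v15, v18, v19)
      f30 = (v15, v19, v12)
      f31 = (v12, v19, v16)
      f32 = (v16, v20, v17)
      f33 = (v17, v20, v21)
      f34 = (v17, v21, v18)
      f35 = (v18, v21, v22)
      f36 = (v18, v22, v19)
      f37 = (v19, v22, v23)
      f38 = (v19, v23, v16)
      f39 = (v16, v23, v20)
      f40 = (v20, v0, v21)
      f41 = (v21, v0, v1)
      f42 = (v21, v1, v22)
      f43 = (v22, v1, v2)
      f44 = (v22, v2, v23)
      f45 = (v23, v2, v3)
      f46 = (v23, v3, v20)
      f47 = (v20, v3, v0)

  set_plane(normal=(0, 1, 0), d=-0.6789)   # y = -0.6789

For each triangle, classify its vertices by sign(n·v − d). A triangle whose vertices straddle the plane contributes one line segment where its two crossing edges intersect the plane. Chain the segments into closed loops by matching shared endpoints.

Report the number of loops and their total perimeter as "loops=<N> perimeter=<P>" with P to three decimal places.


loops=2 perimeter=7.807

Straddling triangles (16 of 48):
  (v12,v16,v13) [+-+] → (-2.38804, -0.6789, 0)–(-1.89261, -0.6789, 0.495432)  len=0.7006
  (v13,v16,v17) [+--] → (-1.89261, -0.6789, 0.495432)–(-1.69804, -0.6789, 0.69)  len=0.2752
  (v13,v17,v14) [+-+] → (-1.69804, -0.6789, 0.69)–(-1.26685, -0.6789, 0.258807)  len=0.6098
  (v14,v17,v18) [+--] → (-1.26685, -0.6789, 0.258807)–(-1.00803, -0.6789, 0)  len=0.3660
  (v14,v18,v15) [+-+] → (-1.00803, -0.6789, 0)–(-1.31165, -0.6789, -0.303625)  len=0.4294
  (v15,v18,v19) [+--] → (-1.31165, -0.6789, -0.303625)–(-1.69804, -0.6789, -0.69)  len=0.5464
  (v15,v19,v12) [+-+] → (-1.69804, -0.6789, -0.69)–(-2.12923, -0.6789, -0.258807)  len=0.6098
  (v12,v19,v16) [+--] → (-2.12923, -0.6789, -0.258807)–(-2.38804, -0.6789, 0)  len=0.3660
  (v20,v0,v21) [-+-] → (2.38804, -0.6789, 0)–(2.12923, -0.6789, 0.258807)  len=0.3660
  (v21,v0,v1) [-++] → (2.12923, -0.6789, 0.258807)–(1.69804, -0.6789, 0.69)  len=0.6098
  (v21,v1,v22) [-+-] → (1.69804, -0.6789, 0.69)–(1.31165, -0.6789, 0.303625)  len=0.5464
  (v22,v1,v2) [-++] → (1.31165, -0.6789, 0.303625)–(1.00803, -0.6789, 0)  len=0.4294
  (v22,v2,v23) [-+-] → (1.00803, -0.6789, 0)–(1.26685, -0.6789, -0.258807)  len=0.3660
  (v23,v2,v3) [-++] → (1.26685, -0.6789, -0.258807)–(1.69804, -0.6789, -0.69)  len=0.6098
  (v23,v3,v20) [-+-] → (1.69804, -0.6789, -0.69)–(1.89261, -0.6789, -0.495432)  len=0.2752
  (v20,v3,v0) [-++] → (1.89261, -0.6789, -0.495432)–(2.38804, -0.6789, 0)  len=0.7006

Chained into 2 loop(s):
  loop 1: 8 segments, perimeter = 3.9033
  loop 2: 8 segments, perimeter = 3.9033
Total perimeter = 7.807


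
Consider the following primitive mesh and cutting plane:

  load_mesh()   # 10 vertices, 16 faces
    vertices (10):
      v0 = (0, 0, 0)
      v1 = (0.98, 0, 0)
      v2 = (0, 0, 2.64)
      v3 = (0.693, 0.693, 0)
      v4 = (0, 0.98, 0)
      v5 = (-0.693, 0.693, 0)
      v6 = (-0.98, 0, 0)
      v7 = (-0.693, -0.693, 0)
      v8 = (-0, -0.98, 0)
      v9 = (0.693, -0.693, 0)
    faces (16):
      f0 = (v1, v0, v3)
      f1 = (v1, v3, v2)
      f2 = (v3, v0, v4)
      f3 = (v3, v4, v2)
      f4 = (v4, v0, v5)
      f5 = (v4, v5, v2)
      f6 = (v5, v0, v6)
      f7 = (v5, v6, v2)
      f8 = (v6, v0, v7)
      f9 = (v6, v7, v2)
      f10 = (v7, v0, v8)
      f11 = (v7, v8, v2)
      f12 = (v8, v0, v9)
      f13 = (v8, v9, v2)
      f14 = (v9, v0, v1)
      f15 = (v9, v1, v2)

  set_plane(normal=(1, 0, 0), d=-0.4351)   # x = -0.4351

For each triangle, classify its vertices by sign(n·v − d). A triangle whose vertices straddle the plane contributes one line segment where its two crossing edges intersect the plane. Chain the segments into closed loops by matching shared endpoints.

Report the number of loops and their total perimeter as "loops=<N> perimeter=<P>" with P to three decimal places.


loops=1 perimeter=4.999

Straddling triangles (8 of 16):
  (v4,v0,v5) [++-] → (-0.4351, 0.4351, 0)–(-0.4351, 0.799807, 0)  len=0.3647
  (v4,v5,v2) [+-+] → (-0.4351, 0.799807, 0)–(-0.4351, 0.4351, 0.982476)  len=1.0480
  (v5,v0,v6) [-+-] → (-0.4351, 0.4351, 0)–(-0.4351, 0, 0)  len=0.4351
  (v5,v6,v2) [--+] → (-0.4351, 0, 1.46789)–(-0.4351, 0.4351, 0.982476)  len=0.6519
  (v6,v0,v7) [-+-] → (-0.4351, 0, 0)–(-0.4351, -0.4351, 0)  len=0.4351
  (v6,v7,v2) [--+] → (-0.4351, -0.4351, 0.982476)–(-0.4351, 0, 1.46789)  len=0.6519
  (v7,v0,v8) [-++] → (-0.4351, -0.4351, 0)–(-0.4351, -0.799807, 0)  len=0.3647
  (v7,v8,v2) [-++] → (-0.4351, -0.799807, 0)–(-0.4351, -0.4351, 0.982476)  len=1.0480

Chained into 1 loop(s):
  loop 1: 8 segments, perimeter = 4.9993
Total perimeter = 4.999


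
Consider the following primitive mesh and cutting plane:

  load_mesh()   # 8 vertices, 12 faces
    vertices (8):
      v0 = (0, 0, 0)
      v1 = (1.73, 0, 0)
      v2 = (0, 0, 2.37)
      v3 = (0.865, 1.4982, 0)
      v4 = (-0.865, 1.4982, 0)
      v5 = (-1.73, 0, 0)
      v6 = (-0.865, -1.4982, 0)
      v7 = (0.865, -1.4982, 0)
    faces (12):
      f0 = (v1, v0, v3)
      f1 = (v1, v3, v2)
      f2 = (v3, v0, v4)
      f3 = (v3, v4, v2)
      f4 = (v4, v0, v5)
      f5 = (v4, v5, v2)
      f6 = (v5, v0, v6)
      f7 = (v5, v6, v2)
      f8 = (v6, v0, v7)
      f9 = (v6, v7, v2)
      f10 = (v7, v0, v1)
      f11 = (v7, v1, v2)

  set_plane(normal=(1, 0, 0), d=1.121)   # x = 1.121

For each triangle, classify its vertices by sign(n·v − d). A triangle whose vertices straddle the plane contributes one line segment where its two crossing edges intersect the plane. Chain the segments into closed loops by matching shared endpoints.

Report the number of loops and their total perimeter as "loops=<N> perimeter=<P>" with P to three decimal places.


loops=1 perimeter=4.799

Straddling triangles (4 of 12):
  (v1,v0,v3) [+--] → (1.121, 0, 0)–(1.121, 1.0548, 0)  len=1.0548
  (v1,v3,v2) [+--] → (1.121, 1.0548, 0)–(1.121, 0, 0.834295)  len=1.3449
  (v7,v0,v1) [--+] → (1.121, 0, 0)–(1.121, -1.0548, 0)  len=1.0548
  (v7,v1,v2) [-+-] → (1.121, -1.0548, 0)–(1.121, 0, 0.834295)  len=1.3449

Chained into 1 loop(s):
  loop 1: 4 segments, perimeter = 4.7993
Total perimeter = 4.799


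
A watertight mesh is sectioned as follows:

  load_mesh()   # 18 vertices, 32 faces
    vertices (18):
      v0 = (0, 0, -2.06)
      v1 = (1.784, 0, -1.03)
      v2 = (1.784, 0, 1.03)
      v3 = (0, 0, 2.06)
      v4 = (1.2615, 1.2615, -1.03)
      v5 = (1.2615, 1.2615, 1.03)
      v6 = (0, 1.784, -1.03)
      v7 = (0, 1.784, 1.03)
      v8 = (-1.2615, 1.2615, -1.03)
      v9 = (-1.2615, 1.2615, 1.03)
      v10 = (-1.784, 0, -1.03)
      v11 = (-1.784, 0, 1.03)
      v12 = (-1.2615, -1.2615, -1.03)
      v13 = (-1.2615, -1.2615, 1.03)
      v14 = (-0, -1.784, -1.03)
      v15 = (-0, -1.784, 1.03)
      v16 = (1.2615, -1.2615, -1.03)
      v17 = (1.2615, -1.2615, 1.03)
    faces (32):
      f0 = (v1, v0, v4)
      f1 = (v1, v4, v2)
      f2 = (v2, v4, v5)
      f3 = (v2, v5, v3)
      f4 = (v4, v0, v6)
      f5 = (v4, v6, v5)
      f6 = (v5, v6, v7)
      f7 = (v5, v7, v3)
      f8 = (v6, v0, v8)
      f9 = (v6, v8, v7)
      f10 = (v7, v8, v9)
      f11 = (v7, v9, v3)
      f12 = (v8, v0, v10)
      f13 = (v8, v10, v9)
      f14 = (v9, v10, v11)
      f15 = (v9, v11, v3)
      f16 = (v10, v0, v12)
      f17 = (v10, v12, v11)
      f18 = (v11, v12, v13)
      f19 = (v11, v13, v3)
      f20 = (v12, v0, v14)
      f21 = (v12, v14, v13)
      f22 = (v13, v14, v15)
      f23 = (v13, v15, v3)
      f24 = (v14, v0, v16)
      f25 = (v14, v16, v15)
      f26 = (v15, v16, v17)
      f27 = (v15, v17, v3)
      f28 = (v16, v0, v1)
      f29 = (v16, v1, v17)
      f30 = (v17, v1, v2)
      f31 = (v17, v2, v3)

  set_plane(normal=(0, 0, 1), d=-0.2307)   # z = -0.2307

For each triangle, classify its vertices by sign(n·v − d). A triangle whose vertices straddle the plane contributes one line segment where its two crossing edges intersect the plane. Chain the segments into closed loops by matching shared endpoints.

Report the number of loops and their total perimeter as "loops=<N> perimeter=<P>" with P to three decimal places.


loops=1 perimeter=10.923

Straddling triangles (16 of 32):
  (v1,v4,v2) [--+] → (1.46424, 0.772026, -0.2307)–(1.784, 0, -0.2307)  len=0.8356
  (v2,v4,v5) [+-+] → (1.46424, 0.772026, -0.2307)–(1.2615, 1.2615, -0.2307)  len=0.5298
  (v4,v6,v5) [--+] → (0.489474, 1.58126, -0.2307)–(1.2615, 1.2615, -0.2307)  len=0.8356
  (v5,v6,v7) [+-+] → (0.489474, 1.58126, -0.2307)–(0, 1.784, -0.2307)  len=0.5298
  (v6,v8,v7) [--+] → (-0.772026, 1.46424, -0.2307)–(0, 1.784, -0.2307)  len=0.8356
  (v7,v8,v9) [+-+] → (-0.772026, 1.46424, -0.2307)–(-1.2615, 1.2615, -0.2307)  len=0.5298
  (v8,v10,v9) [--+] → (-1.58126, 0.489474, -0.2307)–(-1.2615, 1.2615, -0.2307)  len=0.8356
  (v9,v10,v11) [+-+] → (-1.58126, 0.489474, -0.2307)–(-1.784, 0, -0.2307)  len=0.5298
  (v10,v12,v11) [--+] → (-1.46424, -0.772026, -0.2307)–(-1.784, 0, -0.2307)  len=0.8356
  (v11,v12,v13) [+-+] → (-1.46424, -0.772026, -0.2307)–(-1.2615, -1.2615, -0.2307)  len=0.5298
  (v12,v14,v13) [--+] → (-0.489474, -1.58126, -0.2307)–(-1.2615, -1.2615, -0.2307)  len=0.8356
  (v13,v14,v15) [+-+] → (-0.489474, -1.58126, -0.2307)–(0, -1.784, -0.2307)  len=0.5298
  (v14,v16,v15) [--+] → (0.772026, -1.46424, -0.2307)–(0, -1.784, -0.2307)  len=0.8356
  (v15,v16,v17) [+-+] → (0.772026, -1.46424, -0.2307)–(1.2615, -1.2615, -0.2307)  len=0.5298
  (v16,v1,v17) [--+] → (1.58126, -0.489474, -0.2307)–(1.2615, -1.2615, -0.2307)  len=0.8356
  (v17,v1,v2) [+-+] → (1.58126, -0.489474, -0.2307)–(1.784, 0, -0.2307)  len=0.5298

Chained into 1 loop(s):
  loop 1: 16 segments, perimeter = 10.9234
Total perimeter = 10.923


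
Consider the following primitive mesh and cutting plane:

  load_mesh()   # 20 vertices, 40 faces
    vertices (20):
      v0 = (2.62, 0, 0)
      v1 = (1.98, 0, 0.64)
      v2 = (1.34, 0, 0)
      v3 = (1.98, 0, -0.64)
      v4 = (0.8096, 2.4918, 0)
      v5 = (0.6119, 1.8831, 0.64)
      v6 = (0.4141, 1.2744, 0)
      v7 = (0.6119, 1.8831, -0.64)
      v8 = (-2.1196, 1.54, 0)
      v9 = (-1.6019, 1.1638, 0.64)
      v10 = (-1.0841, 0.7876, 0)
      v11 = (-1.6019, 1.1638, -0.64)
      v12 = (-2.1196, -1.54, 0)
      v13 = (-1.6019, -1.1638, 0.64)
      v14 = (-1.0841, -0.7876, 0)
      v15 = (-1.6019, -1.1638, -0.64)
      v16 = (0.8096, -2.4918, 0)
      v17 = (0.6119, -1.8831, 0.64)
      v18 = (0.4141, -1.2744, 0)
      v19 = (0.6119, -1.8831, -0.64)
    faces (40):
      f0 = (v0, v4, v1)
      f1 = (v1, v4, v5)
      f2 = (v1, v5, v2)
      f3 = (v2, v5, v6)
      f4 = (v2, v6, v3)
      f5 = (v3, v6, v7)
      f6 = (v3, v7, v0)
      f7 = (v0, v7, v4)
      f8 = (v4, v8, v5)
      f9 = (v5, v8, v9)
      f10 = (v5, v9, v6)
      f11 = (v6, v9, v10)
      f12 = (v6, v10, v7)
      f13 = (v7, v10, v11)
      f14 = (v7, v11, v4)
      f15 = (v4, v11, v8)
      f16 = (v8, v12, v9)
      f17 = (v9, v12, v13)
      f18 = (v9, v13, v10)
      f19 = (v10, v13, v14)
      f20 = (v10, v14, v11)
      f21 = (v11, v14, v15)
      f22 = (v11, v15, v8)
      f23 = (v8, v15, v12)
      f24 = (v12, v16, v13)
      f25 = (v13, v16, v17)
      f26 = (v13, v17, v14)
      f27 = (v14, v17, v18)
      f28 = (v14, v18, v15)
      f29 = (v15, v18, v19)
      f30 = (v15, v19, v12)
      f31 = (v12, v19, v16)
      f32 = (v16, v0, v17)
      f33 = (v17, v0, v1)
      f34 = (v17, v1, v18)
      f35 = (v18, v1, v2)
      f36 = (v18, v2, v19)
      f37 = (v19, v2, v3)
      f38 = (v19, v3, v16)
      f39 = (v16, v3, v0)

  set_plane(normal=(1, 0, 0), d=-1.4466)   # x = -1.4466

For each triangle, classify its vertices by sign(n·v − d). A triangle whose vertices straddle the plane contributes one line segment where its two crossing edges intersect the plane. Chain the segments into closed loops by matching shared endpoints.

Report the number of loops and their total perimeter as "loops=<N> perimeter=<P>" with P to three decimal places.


loops=1 perimeter=8.573

Straddling triangles (18 of 40):
  (v4,v8,v5) [+-+] → (-1.4466, 1.75868, 0)–(-1.4466, 1.62453, 0.157686)  len=0.2070
  (v5,v8,v9) [+--] → (-1.4466, 1.62453, 0.157686)–(-1.4466, 1.21426, 0.64)  len=0.6332
  (v5,v9,v6) [+-+] → (-1.4466, 1.21426, 0.64)–(-1.4466, 1.17232, 0.590698)  len=0.0647
  (v6,v9,v10) [+-+] → (-1.4466, 1.17232, 0.590698)–(-1.4466, 1.05097, 0.448049)  len=0.1873
  (v7,v10,v11) [++-] → (-1.4466, 1.05097, -0.448049)–(-1.4466, 1.21426, -0.64)  len=0.2520
  (v7,v11,v4) [+-+] → (-1.4466, 1.21426, -0.64)–(-1.4466, 1.24932, -0.598784)  len=0.0541
  (v4,v11,v8) [+--] → (-1.4466, 1.24932, -0.598784)–(-1.4466, 1.75868, 0)  len=0.7861
  (v9,v13,v10) [--+] → (-1.4466, -0.578531, 0.448049)–(-1.4466, 1.05097, 0.448049)  len=1.6295
  (v10,v13,v14) [+-+] → (-1.4466, -0.578531, 0.448049)–(-1.4466, -1.05097, 0.448049)  len=0.4724
  (v10,v14,v11) [++-] → (-1.4466, 0.578531, -0.448049)–(-1.4466, 1.05097, -0.448049)  len=0.4724
  (v11,v14,v15) [-+-] → (-1.4466, 0.578531, -0.448049)–(-1.4466, -1.05097, -0.448049)  len=1.6295
  (v12,v16,v13) [-+-] → (-1.4466, -1.75868, 0)–(-1.4466, -1.24932, 0.598784)  len=0.7861
  (v13,v16,v17) [-++] → (-1.4466, -1.24932, 0.598784)–(-1.4466, -1.21426, 0.64)  len=0.0541
  (v13,v17,v14) [-++] → (-1.4466, -1.21426, 0.64)–(-1.4466, -1.05097, 0.448049)  len=0.2520
  (v14,v18,v15) [++-] → (-1.4466, -1.17232, -0.590698)–(-1.4466, -1.05097, -0.448049)  len=0.1873
  (v15,v18,v19) [-++] → (-1.4466, -1.17232, -0.590698)–(-1.4466, -1.21426, -0.64)  len=0.0647
  (v15,v19,v12) [-+-] → (-1.4466, -1.21426, -0.64)–(-1.4466, -1.62453, -0.157686)  len=0.6332
  (v12,v19,v16) [-++] → (-1.4466, -1.62453, -0.157686)–(-1.4466, -1.75868, 0)  len=0.2070

Chained into 1 loop(s):
  loop 1: 18 segments, perimeter = 8.5729
Total perimeter = 8.573


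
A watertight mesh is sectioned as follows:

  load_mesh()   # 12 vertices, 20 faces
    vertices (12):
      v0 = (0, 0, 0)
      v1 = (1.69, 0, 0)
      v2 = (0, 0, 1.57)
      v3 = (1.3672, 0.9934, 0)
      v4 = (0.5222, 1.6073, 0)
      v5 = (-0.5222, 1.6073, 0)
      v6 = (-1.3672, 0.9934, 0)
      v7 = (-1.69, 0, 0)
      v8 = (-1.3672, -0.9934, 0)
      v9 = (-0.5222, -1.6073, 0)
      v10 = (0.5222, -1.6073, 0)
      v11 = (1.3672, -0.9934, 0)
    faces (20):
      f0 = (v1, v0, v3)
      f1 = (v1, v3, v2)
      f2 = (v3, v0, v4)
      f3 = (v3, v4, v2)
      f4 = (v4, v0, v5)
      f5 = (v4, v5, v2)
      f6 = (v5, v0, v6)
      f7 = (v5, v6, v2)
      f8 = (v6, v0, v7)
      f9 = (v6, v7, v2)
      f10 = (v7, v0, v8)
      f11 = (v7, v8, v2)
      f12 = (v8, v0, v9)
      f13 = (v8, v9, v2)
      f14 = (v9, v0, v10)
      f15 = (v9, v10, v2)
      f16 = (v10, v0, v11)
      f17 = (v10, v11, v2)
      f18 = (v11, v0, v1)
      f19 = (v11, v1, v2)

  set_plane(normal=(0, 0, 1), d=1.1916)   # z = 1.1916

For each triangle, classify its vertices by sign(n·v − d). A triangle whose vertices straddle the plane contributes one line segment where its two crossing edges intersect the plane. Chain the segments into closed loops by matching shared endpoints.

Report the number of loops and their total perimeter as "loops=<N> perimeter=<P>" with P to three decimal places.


loops=1 perimeter=2.517

Straddling triangles (10 of 20):
  (v1,v3,v2) [--+] → (0.329521, 0.239428, 1.1916)–(0.407322, 0, 1.1916)  len=0.2518
  (v3,v4,v2) [--+] → (0.12586, 0.38739, 1.1916)–(0.329521, 0.239428, 1.1916)  len=0.2517
  (v4,v5,v2) [--+] → (-0.12586, 0.38739, 1.1916)–(0.12586, 0.38739, 1.1916)  len=0.2517
  (v5,v6,v2) [--+] → (-0.329521, 0.239428, 1.1916)–(-0.12586, 0.38739, 1.1916)  len=0.2517
  (v6,v7,v2) [--+] → (-0.407322, 0, 1.1916)–(-0.329521, 0.239428, 1.1916)  len=0.2518
  (v7,v8,v2) [--+] → (-0.329521, -0.239428, 1.1916)–(-0.407322, 0, 1.1916)  len=0.2518
  (v8,v9,v2) [--+] → (-0.12586, -0.38739, 1.1916)–(-0.329521, -0.239428, 1.1916)  len=0.2517
  (v9,v10,v2) [--+] → (0.12586, -0.38739, 1.1916)–(-0.12586, -0.38739, 1.1916)  len=0.2517
  (v10,v11,v2) [--+] → (0.329521, -0.239428, 1.1916)–(0.12586, -0.38739, 1.1916)  len=0.2517
  (v11,v1,v2) [--+] → (0.407322, 0, 1.1916)–(0.329521, -0.239428, 1.1916)  len=0.2518

Chained into 1 loop(s):
  loop 1: 10 segments, perimeter = 2.5174
Total perimeter = 2.517


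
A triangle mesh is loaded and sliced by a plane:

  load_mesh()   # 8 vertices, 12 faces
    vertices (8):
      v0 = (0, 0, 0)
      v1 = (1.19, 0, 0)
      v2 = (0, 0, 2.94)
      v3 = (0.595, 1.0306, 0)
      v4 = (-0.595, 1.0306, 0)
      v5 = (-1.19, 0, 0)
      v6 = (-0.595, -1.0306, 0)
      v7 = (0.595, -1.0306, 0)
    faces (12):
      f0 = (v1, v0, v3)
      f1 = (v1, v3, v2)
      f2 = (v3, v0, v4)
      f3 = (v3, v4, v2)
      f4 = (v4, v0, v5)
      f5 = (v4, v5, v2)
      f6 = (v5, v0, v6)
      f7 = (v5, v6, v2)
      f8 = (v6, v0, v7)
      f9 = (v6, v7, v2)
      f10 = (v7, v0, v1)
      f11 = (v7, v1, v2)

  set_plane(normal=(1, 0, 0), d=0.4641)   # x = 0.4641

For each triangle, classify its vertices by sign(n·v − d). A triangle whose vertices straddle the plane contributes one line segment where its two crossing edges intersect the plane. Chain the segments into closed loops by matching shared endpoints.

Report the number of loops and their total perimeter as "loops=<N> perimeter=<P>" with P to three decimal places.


Straddling triangles (8 of 12):
  (v1,v0,v3) [+-+] → (0.4641, 0, 0)–(0.4641, 0.803868, 0)  len=0.8039
  (v1,v3,v2) [++-] → (0.4641, 0.803868, 0.6468)–(0.4641, 0, 1.7934)  len=1.4003
  (v3,v0,v4) [+--] → (0.4641, 0.803868, 0)–(0.4641, 1.0306, 0)  len=0.2267
  (v3,v4,v2) [+--] → (0.4641, 1.0306, 0)–(0.4641, 0.803868, 0.6468)  len=0.6854
  (v6,v0,v7) [--+] → (0.4641, -0.803868, 0)–(0.4641, -1.0306, 0)  len=0.2267
  (v6,v7,v2) [-+-] → (0.4641, -1.0306, 0)–(0.4641, -0.803868, 0.6468)  len=0.6854
  (v7,v0,v1) [+-+] → (0.4641, -0.803868, 0)–(0.4641, 0, 0)  len=0.8039
  (v7,v1,v2) [++-] → (0.4641, 0, 1.7934)–(0.4641, -0.803868, 0.6468)  len=1.4003

Chained into 1 loop(s):
  loop 1: 8 segments, perimeter = 6.2326
Total perimeter = 6.233

loops=1 perimeter=6.233


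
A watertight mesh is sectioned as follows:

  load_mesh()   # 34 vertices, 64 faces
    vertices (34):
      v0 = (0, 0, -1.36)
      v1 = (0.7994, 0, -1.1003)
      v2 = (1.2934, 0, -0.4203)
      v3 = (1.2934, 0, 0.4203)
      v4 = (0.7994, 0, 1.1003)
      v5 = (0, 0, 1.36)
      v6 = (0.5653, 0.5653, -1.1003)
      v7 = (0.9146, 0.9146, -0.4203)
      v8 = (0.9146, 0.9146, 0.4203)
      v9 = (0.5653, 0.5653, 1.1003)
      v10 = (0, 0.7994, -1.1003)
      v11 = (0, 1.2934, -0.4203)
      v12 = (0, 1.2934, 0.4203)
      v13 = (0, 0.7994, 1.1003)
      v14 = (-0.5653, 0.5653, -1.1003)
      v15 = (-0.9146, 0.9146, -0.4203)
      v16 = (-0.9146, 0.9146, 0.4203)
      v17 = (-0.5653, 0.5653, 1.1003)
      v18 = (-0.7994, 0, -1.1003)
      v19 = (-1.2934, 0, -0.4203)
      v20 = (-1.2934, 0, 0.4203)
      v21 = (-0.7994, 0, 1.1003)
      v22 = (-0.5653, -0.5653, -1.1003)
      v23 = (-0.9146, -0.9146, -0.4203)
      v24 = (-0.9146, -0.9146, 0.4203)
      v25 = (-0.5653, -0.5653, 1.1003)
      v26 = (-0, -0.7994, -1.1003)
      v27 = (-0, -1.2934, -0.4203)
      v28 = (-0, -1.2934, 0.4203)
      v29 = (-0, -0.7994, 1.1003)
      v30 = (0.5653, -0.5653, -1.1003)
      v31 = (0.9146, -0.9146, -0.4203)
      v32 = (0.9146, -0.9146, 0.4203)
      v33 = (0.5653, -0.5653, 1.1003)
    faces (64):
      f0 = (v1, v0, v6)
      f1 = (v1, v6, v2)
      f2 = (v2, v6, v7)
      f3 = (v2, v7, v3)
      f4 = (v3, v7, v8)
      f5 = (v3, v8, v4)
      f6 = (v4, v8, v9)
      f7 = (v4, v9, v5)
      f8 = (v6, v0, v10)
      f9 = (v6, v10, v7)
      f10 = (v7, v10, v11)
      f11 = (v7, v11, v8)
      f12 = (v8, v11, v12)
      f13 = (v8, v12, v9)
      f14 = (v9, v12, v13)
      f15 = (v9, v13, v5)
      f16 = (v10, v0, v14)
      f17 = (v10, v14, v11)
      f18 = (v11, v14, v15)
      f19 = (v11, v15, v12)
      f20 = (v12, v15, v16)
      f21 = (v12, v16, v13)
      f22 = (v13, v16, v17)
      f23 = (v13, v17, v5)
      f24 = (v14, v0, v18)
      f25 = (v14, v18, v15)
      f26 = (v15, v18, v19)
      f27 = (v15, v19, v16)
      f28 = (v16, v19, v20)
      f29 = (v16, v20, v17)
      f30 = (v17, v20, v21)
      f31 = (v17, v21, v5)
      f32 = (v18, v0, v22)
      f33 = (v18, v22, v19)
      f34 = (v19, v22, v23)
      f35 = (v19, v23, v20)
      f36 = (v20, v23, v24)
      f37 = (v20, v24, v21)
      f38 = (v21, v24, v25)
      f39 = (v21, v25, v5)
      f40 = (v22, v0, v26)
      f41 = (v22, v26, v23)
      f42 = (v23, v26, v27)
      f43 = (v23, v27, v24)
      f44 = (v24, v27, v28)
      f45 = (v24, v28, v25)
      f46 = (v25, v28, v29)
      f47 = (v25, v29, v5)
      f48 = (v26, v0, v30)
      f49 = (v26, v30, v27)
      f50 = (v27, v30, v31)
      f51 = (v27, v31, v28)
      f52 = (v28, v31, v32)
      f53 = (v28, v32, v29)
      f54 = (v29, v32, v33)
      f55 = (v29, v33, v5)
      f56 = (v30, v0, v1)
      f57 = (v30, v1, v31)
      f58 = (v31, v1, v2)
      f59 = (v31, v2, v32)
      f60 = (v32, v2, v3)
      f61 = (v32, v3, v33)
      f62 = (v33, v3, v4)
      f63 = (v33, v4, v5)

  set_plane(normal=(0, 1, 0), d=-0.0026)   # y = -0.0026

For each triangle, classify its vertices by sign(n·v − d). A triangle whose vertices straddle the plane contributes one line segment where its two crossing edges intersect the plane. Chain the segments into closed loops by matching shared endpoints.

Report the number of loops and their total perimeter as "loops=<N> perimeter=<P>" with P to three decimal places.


Straddling triangles (20 of 64):
  (v18,v0,v22) [++-] → (-0.0026, -0.0026, -1.35881)–(-0.798323, -0.0026, -1.1003)  len=0.8367
  (v18,v22,v19) [+-+] → (-0.798323, -0.0026, -1.1003)–(-1.29005, -0.0026, -0.423428)  len=0.8366
  (v19,v22,v23) [+--] → (-1.29005, -0.0026, -0.423428)–(-1.29232, -0.0026, -0.4203)  len=0.0039
  (v19,v23,v20) [+-+] → (-1.29232, -0.0026, -0.4203)–(-1.29232, -0.0026, 0.41791)  len=0.8382
  (v20,v23,v24) [+--] → (-1.29232, -0.0026, 0.41791)–(-1.29232, -0.0026, 0.4203)  len=0.0024
  (v20,v24,v21) [+-+] → (-1.29232, -0.0026, 0.4203)–(-0.799727, -0.0026, 1.09837)  len=0.8381
  (v21,v24,v25) [+--] → (-0.799727, -0.0026, 1.09837)–(-0.798323, -0.0026, 1.1003)  len=0.0024
  (v21,v25,v5) [+-+] → (-0.798323, -0.0026, 1.1003)–(-0.0026, -0.0026, 1.35881)  len=0.8367
  (v22,v0,v26) [-+-] → (-0.0026, -0.0026, -1.35881)–(0, -0.0026, -1.35916)  len=0.0026
  (v25,v29,v5) [--+] → (0, -0.0026, 1.35916)–(-0.0026, -0.0026, 1.35881)  len=0.0026
  (v26,v0,v30) [-+-] → (0, -0.0026, -1.35916)–(0.0026, -0.0026, -1.35881)  len=0.0026
  (v29,v33,v5) [--+] → (0.0026, -0.0026, 1.35881)–(0, -0.0026, 1.35916)  len=0.0026
  (v30,v0,v1) [-++] → (0.0026, -0.0026, -1.35881)–(0.798323, -0.0026, -1.1003)  len=0.8367
  (v30,v1,v31) [-+-] → (0.798323, -0.0026, -1.1003)–(0.799727, -0.0026, -1.09837)  len=0.0024
  (v31,v1,v2) [-++] → (0.799727, -0.0026, -1.09837)–(1.29232, -0.0026, -0.4203)  len=0.8381
  (v31,v2,v32) [-+-] → (1.29232, -0.0026, -0.4203)–(1.29232, -0.0026, -0.41791)  len=0.0024
  (v32,v2,v3) [-++] → (1.29232, -0.0026, -0.41791)–(1.29232, -0.0026, 0.4203)  len=0.8382
  (v32,v3,v33) [-+-] → (1.29232, -0.0026, 0.4203)–(1.29005, -0.0026, 0.423428)  len=0.0039
  (v33,v3,v4) [-++] → (1.29005, -0.0026, 0.423428)–(0.798323, -0.0026, 1.1003)  len=0.8366
  (v33,v4,v5) [-++] → (0.798323, -0.0026, 1.1003)–(0.0026, -0.0026, 1.35881)  len=0.8367

Chained into 1 loop(s):
  loop 1: 20 segments, perimeter = 8.4003
Total perimeter = 8.400

loops=1 perimeter=8.400


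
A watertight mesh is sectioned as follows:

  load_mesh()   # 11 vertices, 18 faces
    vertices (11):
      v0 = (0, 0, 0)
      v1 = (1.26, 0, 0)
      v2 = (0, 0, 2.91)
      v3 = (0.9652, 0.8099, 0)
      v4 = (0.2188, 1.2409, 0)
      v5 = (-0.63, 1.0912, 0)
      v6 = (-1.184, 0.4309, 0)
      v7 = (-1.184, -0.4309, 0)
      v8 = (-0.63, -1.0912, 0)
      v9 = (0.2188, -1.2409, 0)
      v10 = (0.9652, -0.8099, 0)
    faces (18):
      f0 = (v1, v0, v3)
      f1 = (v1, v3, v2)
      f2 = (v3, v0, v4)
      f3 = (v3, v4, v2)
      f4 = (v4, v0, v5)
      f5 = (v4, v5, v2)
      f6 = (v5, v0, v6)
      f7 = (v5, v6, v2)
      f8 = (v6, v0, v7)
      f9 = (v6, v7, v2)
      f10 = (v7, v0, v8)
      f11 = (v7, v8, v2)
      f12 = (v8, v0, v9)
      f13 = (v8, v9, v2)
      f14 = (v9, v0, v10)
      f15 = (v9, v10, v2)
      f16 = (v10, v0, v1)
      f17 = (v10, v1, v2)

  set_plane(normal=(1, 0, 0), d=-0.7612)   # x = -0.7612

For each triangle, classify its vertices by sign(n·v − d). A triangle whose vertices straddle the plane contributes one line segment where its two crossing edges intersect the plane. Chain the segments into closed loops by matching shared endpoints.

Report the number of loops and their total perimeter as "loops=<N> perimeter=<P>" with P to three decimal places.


loops=1 perimeter=4.883

Straddling triangles (6 of 18):
  (v5,v0,v6) [++-] → (-0.7612, 0.277028, 0)–(-0.7612, 0.934826, 0)  len=0.6578
  (v5,v6,v2) [+-+] → (-0.7612, 0.934826, 0)–(-0.7612, 0.277028, 1.03915)  len=1.2298
  (v6,v0,v7) [-+-] → (-0.7612, 0.277028, 0)–(-0.7612, -0.277028, 0)  len=0.5541
  (v6,v7,v2) [--+] → (-0.7612, -0.277028, 1.03915)–(-0.7612, 0.277028, 1.03915)  len=0.5541
  (v7,v0,v8) [-++] → (-0.7612, -0.277028, 0)–(-0.7612, -0.934826, 0)  len=0.6578
  (v7,v8,v2) [-++] → (-0.7612, -0.934826, 0)–(-0.7612, -0.277028, 1.03915)  len=1.2298

Chained into 1 loop(s):
  loop 1: 6 segments, perimeter = 4.8834
Total perimeter = 4.883


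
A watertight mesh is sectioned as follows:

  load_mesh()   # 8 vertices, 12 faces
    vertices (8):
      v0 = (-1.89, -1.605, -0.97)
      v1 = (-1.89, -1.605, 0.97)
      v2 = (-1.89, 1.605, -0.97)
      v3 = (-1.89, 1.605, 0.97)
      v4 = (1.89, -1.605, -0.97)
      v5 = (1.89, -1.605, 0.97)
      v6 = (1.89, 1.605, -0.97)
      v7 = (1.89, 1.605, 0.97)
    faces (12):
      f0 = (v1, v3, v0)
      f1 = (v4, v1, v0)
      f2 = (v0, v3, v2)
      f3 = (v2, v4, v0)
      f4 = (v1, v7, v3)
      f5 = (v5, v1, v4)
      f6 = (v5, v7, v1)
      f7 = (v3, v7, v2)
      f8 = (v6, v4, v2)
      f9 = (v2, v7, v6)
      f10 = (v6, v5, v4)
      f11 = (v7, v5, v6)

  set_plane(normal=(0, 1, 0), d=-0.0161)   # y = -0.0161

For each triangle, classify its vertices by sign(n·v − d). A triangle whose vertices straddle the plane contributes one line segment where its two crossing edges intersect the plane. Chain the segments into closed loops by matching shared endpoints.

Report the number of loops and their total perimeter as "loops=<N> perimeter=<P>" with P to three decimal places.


Straddling triangles (8 of 12):
  (v1,v3,v0) [-+-] → (-1.89, -0.0161, 0.97)–(-1.89, -0.0161, -0.00973022)  len=0.9797
  (v0,v3,v2) [-++] → (-1.89, -0.0161, -0.00973022)–(-1.89, -0.0161, -0.97)  len=0.9603
  (v2,v4,v0) [+--] → (0.0189589, -0.0161, -0.97)–(-1.89, -0.0161, -0.97)  len=1.9090
  (v1,v7,v3) [-++] → (-0.0189589, -0.0161, 0.97)–(-1.89, -0.0161, 0.97)  len=1.8710
  (v5,v7,v1) [-+-] → (1.89, -0.0161, 0.97)–(-0.0189589, -0.0161, 0.97)  len=1.9090
  (v6,v4,v2) [+-+] → (1.89, -0.0161, -0.97)–(0.0189589, -0.0161, -0.97)  len=1.8710
  (v6,v5,v4) [+--] → (1.89, -0.0161, 0.00973022)–(1.89, -0.0161, -0.97)  len=0.9797
  (v7,v5,v6) [+-+] → (1.89, -0.0161, 0.97)–(1.89, -0.0161, 0.00973022)  len=0.9603

Chained into 1 loop(s):
  loop 1: 8 segments, perimeter = 11.4400
Total perimeter = 11.440

loops=1 perimeter=11.440


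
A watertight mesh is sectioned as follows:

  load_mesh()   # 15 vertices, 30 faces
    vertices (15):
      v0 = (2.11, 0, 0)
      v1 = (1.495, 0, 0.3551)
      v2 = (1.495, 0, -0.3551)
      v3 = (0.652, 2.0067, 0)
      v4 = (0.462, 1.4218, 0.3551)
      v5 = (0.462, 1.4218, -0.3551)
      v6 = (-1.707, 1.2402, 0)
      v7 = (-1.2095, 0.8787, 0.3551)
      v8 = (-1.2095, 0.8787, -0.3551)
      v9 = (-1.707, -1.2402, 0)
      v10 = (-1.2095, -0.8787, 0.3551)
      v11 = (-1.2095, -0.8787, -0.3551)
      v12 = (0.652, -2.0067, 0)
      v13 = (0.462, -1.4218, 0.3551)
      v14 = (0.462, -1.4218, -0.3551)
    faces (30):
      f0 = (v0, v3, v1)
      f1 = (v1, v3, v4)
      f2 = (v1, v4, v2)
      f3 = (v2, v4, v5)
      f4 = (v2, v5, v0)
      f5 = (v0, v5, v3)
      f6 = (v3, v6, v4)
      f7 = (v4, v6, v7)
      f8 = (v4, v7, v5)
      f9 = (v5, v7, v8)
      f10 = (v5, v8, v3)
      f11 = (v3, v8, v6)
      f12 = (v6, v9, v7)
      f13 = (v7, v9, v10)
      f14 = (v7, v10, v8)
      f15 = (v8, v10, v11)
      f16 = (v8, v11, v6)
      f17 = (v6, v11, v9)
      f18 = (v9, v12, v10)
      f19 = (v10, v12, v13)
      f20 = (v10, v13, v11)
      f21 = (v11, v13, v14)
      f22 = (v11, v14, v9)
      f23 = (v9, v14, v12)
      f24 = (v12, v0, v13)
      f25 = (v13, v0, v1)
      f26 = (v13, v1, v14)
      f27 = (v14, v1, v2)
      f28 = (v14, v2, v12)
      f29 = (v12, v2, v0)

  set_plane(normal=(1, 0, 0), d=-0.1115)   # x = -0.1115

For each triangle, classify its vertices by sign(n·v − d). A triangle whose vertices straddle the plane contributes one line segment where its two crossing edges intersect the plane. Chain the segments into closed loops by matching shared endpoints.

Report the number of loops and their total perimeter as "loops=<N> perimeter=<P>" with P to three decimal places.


loops=2 perimeter=3.950

Straddling triangles (12 of 30):
  (v3,v6,v4) [+-+] → (-0.1115, 1.75862, 0)–(-0.1115, 1.37378, 0.261209)  len=0.4651
  (v4,v6,v7) [+--] → (-0.1115, 1.37378, 0.261209)–(-0.1115, 1.23546, 0.3551)  len=0.1672
  (v4,v7,v5) [+-+] → (-0.1115, 1.23546, 0.3551)–(-0.1115, 1.23546, -0.111427)  len=0.4665
  (v5,v7,v8) [+--] → (-0.1115, 1.23546, -0.111427)–(-0.1115, 1.23546, -0.3551)  len=0.2437
  (v5,v8,v3) [+-+] → (-0.1115, 1.23546, -0.3551)–(-0.1115, 1.54405, -0.145645)  len=0.3730
  (v3,v8,v6) [+--] → (-0.1115, 1.54405, -0.145645)–(-0.1115, 1.75862, 0)  len=0.2593
  (v9,v12,v10) [-+-] → (-0.1115, -1.75862, 0)–(-0.1115, -1.54405, 0.145645)  len=0.2593
  (v10,v12,v13) [-++] → (-0.1115, -1.54405, 0.145645)–(-0.1115, -1.23546, 0.3551)  len=0.3730
  (v10,v13,v11) [-+-] → (-0.1115, -1.23546, 0.3551)–(-0.1115, -1.23546, 0.111427)  len=0.2437
  (v11,v13,v14) [-++] → (-0.1115, -1.23546, 0.111427)–(-0.1115, -1.23546, -0.3551)  len=0.4665
  (v11,v14,v9) [-+-] → (-0.1115, -1.23546, -0.3551)–(-0.1115, -1.37378, -0.261209)  len=0.1672
  (v9,v14,v12) [-++] → (-0.1115, -1.37378, -0.261209)–(-0.1115, -1.75862, 0)  len=0.4651

Chained into 2 loop(s):
  loop 1: 6 segments, perimeter = 1.9748
  loop 2: 6 segments, perimeter = 1.9748
Total perimeter = 3.950


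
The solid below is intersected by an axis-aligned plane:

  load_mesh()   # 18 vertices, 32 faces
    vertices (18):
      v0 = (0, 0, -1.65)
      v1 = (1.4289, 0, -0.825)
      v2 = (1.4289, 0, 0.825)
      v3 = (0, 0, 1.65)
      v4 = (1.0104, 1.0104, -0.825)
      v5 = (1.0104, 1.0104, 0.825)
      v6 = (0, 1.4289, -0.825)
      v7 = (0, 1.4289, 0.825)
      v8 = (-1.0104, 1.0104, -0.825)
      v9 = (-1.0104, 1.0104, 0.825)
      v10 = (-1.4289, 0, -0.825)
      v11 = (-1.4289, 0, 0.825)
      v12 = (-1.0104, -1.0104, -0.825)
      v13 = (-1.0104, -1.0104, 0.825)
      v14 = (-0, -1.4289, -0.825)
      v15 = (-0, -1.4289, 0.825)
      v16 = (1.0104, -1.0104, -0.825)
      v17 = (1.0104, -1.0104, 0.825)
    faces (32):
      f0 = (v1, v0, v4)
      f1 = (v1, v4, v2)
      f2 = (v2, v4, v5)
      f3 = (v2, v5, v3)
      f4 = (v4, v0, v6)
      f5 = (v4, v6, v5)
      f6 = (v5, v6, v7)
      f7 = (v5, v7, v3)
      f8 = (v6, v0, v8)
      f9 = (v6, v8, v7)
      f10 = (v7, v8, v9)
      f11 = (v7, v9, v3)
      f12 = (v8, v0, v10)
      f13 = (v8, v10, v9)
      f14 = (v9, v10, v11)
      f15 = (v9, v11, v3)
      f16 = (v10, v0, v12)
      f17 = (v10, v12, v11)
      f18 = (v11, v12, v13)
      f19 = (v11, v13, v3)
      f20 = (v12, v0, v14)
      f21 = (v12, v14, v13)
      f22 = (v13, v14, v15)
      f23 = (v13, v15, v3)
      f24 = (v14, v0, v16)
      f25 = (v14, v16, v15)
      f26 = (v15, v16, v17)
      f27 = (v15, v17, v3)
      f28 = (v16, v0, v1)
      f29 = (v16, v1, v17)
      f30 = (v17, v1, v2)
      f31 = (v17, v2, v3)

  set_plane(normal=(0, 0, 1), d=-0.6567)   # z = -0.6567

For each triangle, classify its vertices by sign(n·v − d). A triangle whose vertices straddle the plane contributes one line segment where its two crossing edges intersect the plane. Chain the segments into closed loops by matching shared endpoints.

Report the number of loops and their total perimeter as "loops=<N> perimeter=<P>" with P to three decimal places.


Straddling triangles (16 of 32):
  (v1,v4,v2) [--+] → (1.05309, 0.907339, -0.6567)–(1.4289, 0, -0.6567)  len=0.9821
  (v2,v4,v5) [+-+] → (1.05309, 0.907339, -0.6567)–(1.0104, 1.0104, -0.6567)  len=0.1116
  (v4,v6,v5) [--+] → (0.103061, 1.38621, -0.6567)–(1.0104, 1.0104, -0.6567)  len=0.9821
  (v5,v6,v7) [+-+] → (0.103061, 1.38621, -0.6567)–(0, 1.4289, -0.6567)  len=0.1116
  (v6,v8,v7) [--+] → (-0.907339, 1.05309, -0.6567)–(0, 1.4289, -0.6567)  len=0.9821
  (v7,v8,v9) [+-+] → (-0.907339, 1.05309, -0.6567)–(-1.0104, 1.0104, -0.6567)  len=0.1116
  (v8,v10,v9) [--+] → (-1.38621, 0.103061, -0.6567)–(-1.0104, 1.0104, -0.6567)  len=0.9821
  (v9,v10,v11) [+-+] → (-1.38621, 0.103061, -0.6567)–(-1.4289, 0, -0.6567)  len=0.1116
  (v10,v12,v11) [--+] → (-1.05309, -0.907339, -0.6567)–(-1.4289, 0, -0.6567)  len=0.9821
  (v11,v12,v13) [+-+] → (-1.05309, -0.907339, -0.6567)–(-1.0104, -1.0104, -0.6567)  len=0.1116
  (v12,v14,v13) [--+] → (-0.103061, -1.38621, -0.6567)–(-1.0104, -1.0104, -0.6567)  len=0.9821
  (v13,v14,v15) [+-+] → (-0.103061, -1.38621, -0.6567)–(0, -1.4289, -0.6567)  len=0.1116
  (v14,v16,v15) [--+] → (0.907339, -1.05309, -0.6567)–(0, -1.4289, -0.6567)  len=0.9821
  (v15,v16,v17) [+-+] → (0.907339, -1.05309, -0.6567)–(1.0104, -1.0104, -0.6567)  len=0.1116
  (v16,v1,v17) [--+] → (1.38621, -0.103061, -0.6567)–(1.0104, -1.0104, -0.6567)  len=0.9821
  (v17,v1,v2) [+-+] → (1.38621, -0.103061, -0.6567)–(1.4289, 0, -0.6567)  len=0.1116

Chained into 1 loop(s):
  loop 1: 16 segments, perimeter = 8.7491
Total perimeter = 8.749

loops=1 perimeter=8.749


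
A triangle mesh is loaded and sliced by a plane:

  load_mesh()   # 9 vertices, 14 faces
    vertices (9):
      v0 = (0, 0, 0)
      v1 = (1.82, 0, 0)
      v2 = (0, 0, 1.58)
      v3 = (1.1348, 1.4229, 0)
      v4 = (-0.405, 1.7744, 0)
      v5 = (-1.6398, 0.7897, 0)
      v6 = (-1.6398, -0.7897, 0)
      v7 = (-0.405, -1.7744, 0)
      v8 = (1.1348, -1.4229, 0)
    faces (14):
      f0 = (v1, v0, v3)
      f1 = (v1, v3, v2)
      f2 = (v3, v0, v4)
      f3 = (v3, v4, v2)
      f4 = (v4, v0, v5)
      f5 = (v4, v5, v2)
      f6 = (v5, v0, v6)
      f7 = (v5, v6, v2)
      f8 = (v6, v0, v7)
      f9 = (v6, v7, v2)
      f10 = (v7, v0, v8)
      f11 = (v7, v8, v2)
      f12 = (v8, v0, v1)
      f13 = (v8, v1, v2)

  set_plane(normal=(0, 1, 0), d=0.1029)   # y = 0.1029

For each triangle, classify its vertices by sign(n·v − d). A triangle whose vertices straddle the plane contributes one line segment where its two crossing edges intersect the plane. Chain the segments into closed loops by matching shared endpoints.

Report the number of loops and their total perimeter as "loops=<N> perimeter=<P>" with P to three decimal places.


loops=1 perimeter=7.956

Straddling triangles (8 of 14):
  (v1,v0,v3) [--+] → (0.0820654, 0.1029, 0)–(1.77045, 0.1029, 0)  len=1.6884
  (v1,v3,v2) [-+-] → (1.77045, 0.1029, 0)–(0.0820654, 0.1029, 1.46574)  len=2.2359
  (v3,v0,v4) [+-+] → (0.0820654, 0.1029, 0)–(-0.0234865, 0.1029, 0)  len=0.1056
  (v3,v4,v2) [++-] → (-0.0234865, 0.1029, 1.48837)–(0.0820654, 0.1029, 1.46574)  len=0.1080
  (v4,v0,v5) [+-+] → (-0.0234865, 0.1029, 0)–(-0.21367, 0.1029, 0)  len=0.1902
  (v4,v5,v2) [++-] → (-0.21367, 0.1029, 1.37412)–(-0.0234865, 0.1029, 1.48837)  len=0.2219
  (v5,v0,v6) [+--] → (-0.21367, 0.1029, 0)–(-1.6398, 0.1029, 0)  len=1.4261
  (v5,v6,v2) [+--] → (-1.6398, 0.1029, 0)–(-0.21367, 0.1029, 1.37412)  len=1.9804

Chained into 1 loop(s):
  loop 1: 8 segments, perimeter = 7.9563
Total perimeter = 7.956
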